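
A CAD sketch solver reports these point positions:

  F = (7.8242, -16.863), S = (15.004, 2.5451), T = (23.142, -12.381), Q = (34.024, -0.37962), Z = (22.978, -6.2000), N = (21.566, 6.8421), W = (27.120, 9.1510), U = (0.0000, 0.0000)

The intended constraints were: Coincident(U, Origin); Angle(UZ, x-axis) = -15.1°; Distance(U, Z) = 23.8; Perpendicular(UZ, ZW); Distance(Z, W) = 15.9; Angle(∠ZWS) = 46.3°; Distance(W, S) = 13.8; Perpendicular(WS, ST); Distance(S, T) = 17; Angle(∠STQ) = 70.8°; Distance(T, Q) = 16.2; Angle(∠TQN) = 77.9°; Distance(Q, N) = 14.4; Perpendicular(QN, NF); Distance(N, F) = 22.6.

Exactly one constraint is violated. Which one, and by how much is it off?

Distance(N, F) = 22.6 — off by 4.80.

U = (0.00, 0.00) ✓; UZ at -15.10° ✓; |UZ| = 23.80 ✓; ∠(UZ, ZW) = 90.00° ✓; |ZW| = 15.90 ✓; ∠ZWS = 46.30° ✓; |WS| = 13.80 ✓; ∠(WS, ST) = 90.00° ✓; |ST| = 17.00 ✓; ∠STQ = 70.80° ✓; |TQ| = 16.20 ✓; ∠TQN = 77.90° ✓; |QN| = 14.40 ✓; ∠(QN, NF) = 90.00° ✓; |NF| = 27.40 ✗.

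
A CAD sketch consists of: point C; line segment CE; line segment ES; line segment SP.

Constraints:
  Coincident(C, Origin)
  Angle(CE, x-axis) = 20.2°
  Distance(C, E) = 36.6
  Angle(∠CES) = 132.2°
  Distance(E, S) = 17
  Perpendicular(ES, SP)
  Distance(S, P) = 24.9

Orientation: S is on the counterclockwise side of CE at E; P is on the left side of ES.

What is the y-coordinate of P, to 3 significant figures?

37.7

C is at the origin; CE runs at 20.2° with length 36.6, so E = 36.6·(cos 20.2°, sin 20.2°) = (34.3, 12.6). ∠CES = 132.2°, so ES runs at 20.2° + (180° − 132.2°) = 68.0° from the x-axis; with |ES| = 17.0, S = E + 17.0·(cos 68.0°, sin 68.0°) = (40.7, 28.4). ES ⟂ SP; with |SP| = 24.9 on the left of ES, P = S + 24.9·(-0.927, 0.375) = (17.6, 37.7). So P.y = 37.7.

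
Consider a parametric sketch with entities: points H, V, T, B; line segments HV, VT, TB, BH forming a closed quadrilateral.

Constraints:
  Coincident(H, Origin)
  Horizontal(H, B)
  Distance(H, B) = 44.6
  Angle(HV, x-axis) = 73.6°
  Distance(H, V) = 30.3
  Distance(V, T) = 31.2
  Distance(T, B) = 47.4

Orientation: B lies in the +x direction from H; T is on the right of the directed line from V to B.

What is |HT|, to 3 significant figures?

2.80

H is at the origin; H and B share the same y with |HB| = 44.6 and B in +x, so B = (44.6, 0). HV runs at 73.6° with |HV| = 30.3, so V = (8.55, 29.1). T is determined by |VT| = 31.2 and |TB| = 47.4 together: it lies at the intersection of circle(V, 31.2) and circle(B, 47.4). With |VB| = 46.3, the foot of the radical line on VB is 9.40 from V and the perpendicular offset is √(31.2² − 9.40²) = 29.7. Taking the right-of-VB solution: T = (-2.80, 0.00684).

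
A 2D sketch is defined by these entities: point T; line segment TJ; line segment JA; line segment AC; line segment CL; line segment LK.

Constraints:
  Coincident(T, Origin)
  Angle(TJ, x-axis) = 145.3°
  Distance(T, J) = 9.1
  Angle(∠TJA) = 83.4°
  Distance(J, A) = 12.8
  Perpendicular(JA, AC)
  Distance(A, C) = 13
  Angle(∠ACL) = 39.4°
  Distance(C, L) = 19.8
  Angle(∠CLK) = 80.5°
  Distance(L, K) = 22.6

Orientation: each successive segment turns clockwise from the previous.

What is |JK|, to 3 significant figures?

24.0

T is at the origin; TJ runs at 145.3° with length 9.1, so J = (-7.48, 5.18). ∠TJA = 83.4° gives JA at 48.7° from the x-axis; with |JA| = 12.8, A = (0.967, 14.8). The perpendicularity gives AC at right angles to JA, so AC runs at -41.3°; with |AC| = 13.0, C = (10.7, 6.22). ∠ACL = 39.4° gives CL at 178° from the x-axis; with |CL| = 19.8, L = (-9.06, 6.87). ∠CLK = 80.5° gives LK at 78.6° from the x-axis; with |LK| = 22.6, K = (-4.59, 29.0). Then |JK| = |K − J| = 24.0.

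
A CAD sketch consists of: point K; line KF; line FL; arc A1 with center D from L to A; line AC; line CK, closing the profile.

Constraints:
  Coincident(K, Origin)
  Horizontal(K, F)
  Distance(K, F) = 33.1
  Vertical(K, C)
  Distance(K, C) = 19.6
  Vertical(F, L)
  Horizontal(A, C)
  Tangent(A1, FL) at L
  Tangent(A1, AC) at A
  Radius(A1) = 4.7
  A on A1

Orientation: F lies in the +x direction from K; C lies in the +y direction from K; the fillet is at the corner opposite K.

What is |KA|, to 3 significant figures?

34.5

The virtual corner opposite K is at (33.1, 19.6). Since A1 is tangent to FL there, DL ⟂ FL and since A1 is tangent to AC there, DA ⟂ AC, with radius 4.7, so the center D sits 4.7 in from both sides at D = (28.4, 14.9). That places the tangent points at L = (33.1, 14.9) on FL and A = (28.4, 19.6) on AC. Then |KA| = |A − K| = 34.5.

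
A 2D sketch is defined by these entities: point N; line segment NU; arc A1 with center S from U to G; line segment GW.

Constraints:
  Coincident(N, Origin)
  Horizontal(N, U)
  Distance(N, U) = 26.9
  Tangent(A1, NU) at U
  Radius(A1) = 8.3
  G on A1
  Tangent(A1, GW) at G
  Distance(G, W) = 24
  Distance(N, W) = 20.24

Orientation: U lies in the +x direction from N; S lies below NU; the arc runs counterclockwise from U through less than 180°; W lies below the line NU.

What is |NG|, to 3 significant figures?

21.1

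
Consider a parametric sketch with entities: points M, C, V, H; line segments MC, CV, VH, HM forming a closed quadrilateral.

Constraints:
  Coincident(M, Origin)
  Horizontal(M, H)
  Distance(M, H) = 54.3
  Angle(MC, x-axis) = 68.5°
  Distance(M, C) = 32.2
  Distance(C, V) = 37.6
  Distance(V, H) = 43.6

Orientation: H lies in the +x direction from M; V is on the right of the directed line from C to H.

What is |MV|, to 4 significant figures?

13.70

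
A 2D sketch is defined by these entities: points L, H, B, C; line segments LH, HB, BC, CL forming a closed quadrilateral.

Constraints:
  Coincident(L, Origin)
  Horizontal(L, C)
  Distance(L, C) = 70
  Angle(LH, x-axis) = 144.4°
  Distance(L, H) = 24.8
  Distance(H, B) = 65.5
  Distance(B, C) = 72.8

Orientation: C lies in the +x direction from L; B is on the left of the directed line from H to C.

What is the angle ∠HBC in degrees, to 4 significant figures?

82.46°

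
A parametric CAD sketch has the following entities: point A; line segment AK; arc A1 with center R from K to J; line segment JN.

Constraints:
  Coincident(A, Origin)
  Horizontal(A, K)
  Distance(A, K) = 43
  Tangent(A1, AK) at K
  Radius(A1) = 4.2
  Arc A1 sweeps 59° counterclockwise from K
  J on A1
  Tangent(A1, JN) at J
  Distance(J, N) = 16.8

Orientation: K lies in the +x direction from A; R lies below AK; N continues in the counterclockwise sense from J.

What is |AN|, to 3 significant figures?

34.9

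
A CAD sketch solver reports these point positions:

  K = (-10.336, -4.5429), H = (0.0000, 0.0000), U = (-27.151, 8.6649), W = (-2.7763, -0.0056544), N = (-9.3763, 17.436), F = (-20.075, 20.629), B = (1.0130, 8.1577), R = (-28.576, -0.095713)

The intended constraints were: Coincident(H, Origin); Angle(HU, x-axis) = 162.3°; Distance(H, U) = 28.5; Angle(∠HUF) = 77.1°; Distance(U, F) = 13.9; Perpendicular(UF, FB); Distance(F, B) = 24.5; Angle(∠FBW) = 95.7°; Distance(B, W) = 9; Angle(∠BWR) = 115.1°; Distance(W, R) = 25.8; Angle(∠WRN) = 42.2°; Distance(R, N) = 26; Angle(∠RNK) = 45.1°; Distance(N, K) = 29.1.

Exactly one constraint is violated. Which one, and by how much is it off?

Distance(N, K) = 29.1 — off by 7.10.

H = (0.00, 0.00) ✓; HU at 162.3° ✓; |HU| = 28.50 ✓; ∠HUF = 77.10° ✓; |UF| = 13.90 ✓; ∠(UF, FB) = 90.00° ✓; |FB| = 24.50 ✓; ∠FBW = 95.70° ✓; |BW| = 9.000 ✓; ∠BWR = 115.1° ✓; |WR| = 25.80 ✓; ∠WRN = 42.20° ✓; |RN| = 26.00 ✓; ∠RNK = 45.10° ✓; |NK| = 22.00 ✗.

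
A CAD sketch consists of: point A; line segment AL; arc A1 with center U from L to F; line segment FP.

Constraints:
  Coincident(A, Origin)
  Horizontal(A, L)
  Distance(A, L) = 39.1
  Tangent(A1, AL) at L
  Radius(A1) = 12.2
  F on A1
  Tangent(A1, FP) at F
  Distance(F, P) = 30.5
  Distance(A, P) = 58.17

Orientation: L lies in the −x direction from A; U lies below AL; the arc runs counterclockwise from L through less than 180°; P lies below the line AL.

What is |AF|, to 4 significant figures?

53.06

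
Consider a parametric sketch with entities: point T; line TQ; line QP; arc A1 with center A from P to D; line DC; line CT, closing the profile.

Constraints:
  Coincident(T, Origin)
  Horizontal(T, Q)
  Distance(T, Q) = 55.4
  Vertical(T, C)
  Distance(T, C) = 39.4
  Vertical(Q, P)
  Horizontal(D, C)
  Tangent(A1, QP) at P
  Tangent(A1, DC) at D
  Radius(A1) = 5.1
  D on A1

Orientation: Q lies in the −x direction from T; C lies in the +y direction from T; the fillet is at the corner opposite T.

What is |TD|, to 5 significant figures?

63.894

T is at the origin; TQ is horizontal with |TQ| = 55.4 and Q on the −x side, so Q = (-55.400, 0.0000). TC is vertical with |TC| = 39.4 and C on the +y side, so C = (0.0000, 39.400). The virtual corner opposite T is at (-55.400, 39.400). Tangency of A1 to QP means the radius AP is perpendicular to QP and tangency of A1 to DC means the radius AD is perpendicular to DC, with radius 5.1, so the center A sits 5.1 in from both sides at A = (-50.300, 34.300). That places the tangent points at P = (-55.400, 34.300) on QP and D = (-50.300, 39.400) on DC. Then |TD| = |D − T| = 63.894.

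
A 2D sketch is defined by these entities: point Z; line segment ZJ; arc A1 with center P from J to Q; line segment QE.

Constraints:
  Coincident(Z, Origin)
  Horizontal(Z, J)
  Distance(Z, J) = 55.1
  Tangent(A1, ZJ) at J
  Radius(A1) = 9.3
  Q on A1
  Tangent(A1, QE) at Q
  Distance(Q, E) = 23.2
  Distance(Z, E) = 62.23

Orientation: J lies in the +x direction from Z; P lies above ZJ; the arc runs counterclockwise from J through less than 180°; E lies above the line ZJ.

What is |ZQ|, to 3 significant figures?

64.7

Checks: |PQ| = 9.300 ✓; ∠(PQ, QE) = 90.00° ✓; |QE| = 23.20 ✓; |ZE| = 62.23 ✓.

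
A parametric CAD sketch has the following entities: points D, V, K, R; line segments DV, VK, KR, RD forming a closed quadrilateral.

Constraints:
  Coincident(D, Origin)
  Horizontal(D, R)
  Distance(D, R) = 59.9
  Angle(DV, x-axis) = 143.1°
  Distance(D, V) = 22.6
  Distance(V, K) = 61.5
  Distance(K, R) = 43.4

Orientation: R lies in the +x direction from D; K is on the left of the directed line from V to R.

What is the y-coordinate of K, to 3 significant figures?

37.7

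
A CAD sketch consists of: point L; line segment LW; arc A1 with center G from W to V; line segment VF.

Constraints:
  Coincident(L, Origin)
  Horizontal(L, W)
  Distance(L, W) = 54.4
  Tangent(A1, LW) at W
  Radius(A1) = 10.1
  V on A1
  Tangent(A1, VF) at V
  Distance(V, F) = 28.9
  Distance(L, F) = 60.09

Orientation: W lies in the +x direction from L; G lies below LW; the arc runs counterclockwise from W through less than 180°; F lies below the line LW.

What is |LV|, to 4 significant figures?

45.53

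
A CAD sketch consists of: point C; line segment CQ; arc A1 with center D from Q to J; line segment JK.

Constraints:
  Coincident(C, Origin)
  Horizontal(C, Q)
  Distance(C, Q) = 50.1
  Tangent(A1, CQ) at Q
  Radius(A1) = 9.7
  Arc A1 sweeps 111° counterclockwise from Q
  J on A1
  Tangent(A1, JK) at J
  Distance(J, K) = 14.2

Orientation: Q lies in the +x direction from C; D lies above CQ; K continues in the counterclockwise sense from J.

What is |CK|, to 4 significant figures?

60.18

C is at the origin; C and Q share the same y with |CQ| = 50.1 and Q on the +x side, so Q = (50.10, 0.000). Since A1 is tangent to CQ there, DQ ⟂ CQ, so D = Q + (0, 9.7) = (50.10, 9.700). On A1, Q sits at bearing -90° from D; a 111° counterclockwise sweep puts J at bearing 21°, so J = D + 9.7·(cos 21°, sin 21°) = (59.16, 13.18). Since A1 is tangent to JK there, DJ ⟂ JK, so JK runs along (−sin 21°, cos 21°); with |JK| = 14.2, K = (54.07, 26.43). Then |CK| = |K − C| = 60.18.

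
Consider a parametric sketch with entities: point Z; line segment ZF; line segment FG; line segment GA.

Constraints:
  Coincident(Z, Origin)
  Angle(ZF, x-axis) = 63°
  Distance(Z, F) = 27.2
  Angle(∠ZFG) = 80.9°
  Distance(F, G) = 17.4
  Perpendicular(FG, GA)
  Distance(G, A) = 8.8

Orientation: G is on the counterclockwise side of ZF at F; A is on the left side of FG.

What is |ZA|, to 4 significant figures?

22.31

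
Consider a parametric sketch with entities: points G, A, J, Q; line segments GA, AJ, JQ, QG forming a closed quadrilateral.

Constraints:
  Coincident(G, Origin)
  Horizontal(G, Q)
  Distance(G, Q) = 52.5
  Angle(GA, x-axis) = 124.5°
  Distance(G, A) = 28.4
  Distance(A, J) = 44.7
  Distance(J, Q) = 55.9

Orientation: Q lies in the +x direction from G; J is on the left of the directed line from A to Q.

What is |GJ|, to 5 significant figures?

51.736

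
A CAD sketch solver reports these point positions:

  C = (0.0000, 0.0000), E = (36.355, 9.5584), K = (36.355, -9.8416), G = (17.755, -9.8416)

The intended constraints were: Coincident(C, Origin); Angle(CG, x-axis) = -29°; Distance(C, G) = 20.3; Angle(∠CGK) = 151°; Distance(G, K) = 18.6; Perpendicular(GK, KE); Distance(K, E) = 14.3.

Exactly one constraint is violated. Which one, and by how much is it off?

Distance(K, E) = 14.3 — off by 5.10.

C = (0.00, 0.00) ✓; CG at -29.00° ✓; |CG| = 20.30 ✓; ∠CGK = 151.0° ✓; |GK| = 18.60 ✓; ∠(GK, KE) = 90.00° ✓; |KE| = 19.40 ✗.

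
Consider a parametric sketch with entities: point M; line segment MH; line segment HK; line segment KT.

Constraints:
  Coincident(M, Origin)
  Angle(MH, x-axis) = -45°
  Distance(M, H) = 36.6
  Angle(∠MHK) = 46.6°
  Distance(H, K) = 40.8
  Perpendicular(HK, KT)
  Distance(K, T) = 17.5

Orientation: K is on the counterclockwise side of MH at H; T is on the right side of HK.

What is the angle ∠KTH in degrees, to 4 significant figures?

66.78°

∠MHK = 46.6°, so HK runs at -45.0° + (180° − 46.6°) = 88.40° from the x-axis; with |HK| = 40.8, K = H + 40.8·(cos 88.40°, sin 88.40°) = (27.02, 14.90). The perpendicularity gives KT at right angles to HK; with |KT| = 17.5 on the right of HK, T = K + 17.5·(0.9996, -0.02792) = (44.51, 14.42). Then cos ∠KTH = TK·TH / (|TK||TH|), giving 66.78°.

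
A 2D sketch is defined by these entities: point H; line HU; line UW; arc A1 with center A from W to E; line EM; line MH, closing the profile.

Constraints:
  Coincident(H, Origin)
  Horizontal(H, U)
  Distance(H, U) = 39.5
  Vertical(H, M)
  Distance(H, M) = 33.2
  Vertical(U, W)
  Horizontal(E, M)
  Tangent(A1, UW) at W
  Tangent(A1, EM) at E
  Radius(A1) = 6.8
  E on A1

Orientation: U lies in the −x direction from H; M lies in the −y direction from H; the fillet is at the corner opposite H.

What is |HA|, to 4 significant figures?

42.03

HM is vertical with |HM| = 33.2 and M on the −y side, so M = (0.000, -33.20). The virtual corner opposite H is at (-39.50, -33.20). A1 meets UW tangentially, so AW is at right angles to UW and since A1 is tangent to EM there, AE ⟂ EM, with radius 6.8, so the center A sits 6.8 in from both sides at A = (-32.70, -26.40). Then |HA| = |A − H| = 42.03.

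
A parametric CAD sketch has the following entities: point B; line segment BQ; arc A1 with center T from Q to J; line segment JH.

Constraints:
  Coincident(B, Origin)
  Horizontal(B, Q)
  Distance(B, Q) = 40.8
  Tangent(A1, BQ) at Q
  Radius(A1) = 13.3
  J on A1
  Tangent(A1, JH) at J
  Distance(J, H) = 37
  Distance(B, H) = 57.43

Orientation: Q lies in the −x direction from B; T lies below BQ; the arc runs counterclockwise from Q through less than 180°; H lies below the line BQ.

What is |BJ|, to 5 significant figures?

55.516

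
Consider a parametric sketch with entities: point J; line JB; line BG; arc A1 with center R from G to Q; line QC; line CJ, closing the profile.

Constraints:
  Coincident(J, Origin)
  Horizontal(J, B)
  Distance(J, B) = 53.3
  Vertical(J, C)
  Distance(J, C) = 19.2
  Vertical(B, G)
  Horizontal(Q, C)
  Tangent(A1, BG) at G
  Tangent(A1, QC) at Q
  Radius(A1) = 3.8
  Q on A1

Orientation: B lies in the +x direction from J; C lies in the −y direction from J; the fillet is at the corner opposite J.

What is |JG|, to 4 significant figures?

55.48

The virtual corner opposite J is at (53.30, -19.20). Since A1 is tangent to BG there, RG ⟂ BG and the tangent condition forces RQ to be normal to QC, with radius 3.8, so the center R sits 3.8 in from both sides at R = (49.50, -15.40). That places the tangent points at G = (53.30, -15.40) on BG and Q = (49.50, -19.20) on QC. Then |JG| = |G − J| = 55.48.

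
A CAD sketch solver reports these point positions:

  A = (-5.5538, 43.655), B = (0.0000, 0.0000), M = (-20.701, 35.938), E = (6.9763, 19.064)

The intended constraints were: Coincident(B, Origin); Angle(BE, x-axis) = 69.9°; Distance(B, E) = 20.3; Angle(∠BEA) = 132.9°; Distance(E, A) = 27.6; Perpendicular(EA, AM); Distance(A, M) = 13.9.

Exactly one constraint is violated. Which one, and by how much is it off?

Distance(A, M) = 13.9 — off by 3.10.

B = (0.00, 0.00) ✓; BE at 69.90° ✓; |BE| = 20.30 ✓; ∠BEA = 132.9° ✓; |EA| = 27.60 ✓; ∠(EA, AM) = 90.00° ✓; |AM| = 17.00 ✗.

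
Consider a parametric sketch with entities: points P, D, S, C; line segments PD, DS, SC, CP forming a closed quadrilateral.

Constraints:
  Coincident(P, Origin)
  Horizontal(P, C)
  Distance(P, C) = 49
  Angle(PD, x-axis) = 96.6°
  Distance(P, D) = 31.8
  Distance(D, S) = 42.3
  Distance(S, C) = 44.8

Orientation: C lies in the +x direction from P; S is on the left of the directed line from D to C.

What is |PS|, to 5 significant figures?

56.876

P is at the origin; P and C share the same y with |PC| = 49.0 and C in +x, so C = (49.0, 0). PD runs at 96.6° with |PD| = 31.8, so D = (-3.6550, 31.589). S is determined by |DS| = 42.3 and |SC| = 44.8 together: it lies at the intersection of circle(D, 42.3) and circle(C, 44.8). With |DC| = 61.404, the foot of the radical line on DC is 28.929 from D and the perpendicular offset is √(42.3² − 28.929²) = 30.861. Taking the left-of-DC solution: S = (37.029, 43.171).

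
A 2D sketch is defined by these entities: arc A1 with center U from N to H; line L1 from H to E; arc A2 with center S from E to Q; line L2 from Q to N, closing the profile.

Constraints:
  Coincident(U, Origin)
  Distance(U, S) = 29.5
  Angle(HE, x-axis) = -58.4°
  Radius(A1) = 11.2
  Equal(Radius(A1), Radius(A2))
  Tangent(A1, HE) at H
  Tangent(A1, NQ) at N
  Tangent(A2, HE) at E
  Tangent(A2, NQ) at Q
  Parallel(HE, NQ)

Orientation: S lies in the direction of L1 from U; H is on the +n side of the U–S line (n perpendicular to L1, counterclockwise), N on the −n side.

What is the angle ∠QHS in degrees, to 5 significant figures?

16.420°

Tangency of A1 to both parallel lines with radius 11.2 puts H and N at U ± 11.2·n: H = (9.5393, 5.8686), N = (-9.5393, -5.8686). Equal radii place E and Q the same way about S: E = S + 11.2·n = (24.997, -19.257), Q = S − 11.2·n = (5.9182, -30.995). Then cos ∠QHS = HQ·HS / (|HQ||HS|), giving 16.420°.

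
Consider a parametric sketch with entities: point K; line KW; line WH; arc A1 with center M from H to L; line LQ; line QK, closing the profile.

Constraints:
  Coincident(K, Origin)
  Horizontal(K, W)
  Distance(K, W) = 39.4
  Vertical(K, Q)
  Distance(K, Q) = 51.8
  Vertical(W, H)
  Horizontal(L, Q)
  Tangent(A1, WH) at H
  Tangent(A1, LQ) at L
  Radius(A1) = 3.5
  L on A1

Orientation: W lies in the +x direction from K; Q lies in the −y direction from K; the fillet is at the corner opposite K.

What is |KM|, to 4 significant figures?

60.18

K and Q share the same x with |KQ| = 51.8 and Q on the −y side, so Q = (0.000, -51.80). The virtual corner opposite K is at (39.40, -51.80). Tangency of A1 to WH means the radius MH is perpendicular to WH and tangency of A1 to LQ means the radius ML is perpendicular to LQ, with radius 3.5, so the center M sits 3.5 in from both sides at M = (35.90, -48.30). Then |KM| = |M − K| = 60.18.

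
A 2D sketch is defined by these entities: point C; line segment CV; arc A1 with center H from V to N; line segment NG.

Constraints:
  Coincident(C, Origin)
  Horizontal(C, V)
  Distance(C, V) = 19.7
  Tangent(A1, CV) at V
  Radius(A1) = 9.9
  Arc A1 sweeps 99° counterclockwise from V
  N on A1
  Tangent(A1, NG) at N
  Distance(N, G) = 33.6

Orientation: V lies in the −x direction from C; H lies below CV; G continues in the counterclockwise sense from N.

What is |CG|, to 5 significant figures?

50.784

C is at the origin; CV is horizontal with |CV| = 19.7 and V on the −x side, so V = (-19.700, 0.0000). The tangent condition forces HV to be normal to CV, so H = V + (0, -9.9) = (-19.700, -9.9000). On A1, V sits at bearing 90° from H; a 99° counterclockwise sweep puts N at bearing 189°, so N = H + 9.9·(cos 189°, sin 189°) = (-29.478, -11.449). Tangency of A1 to NG means the radius HN is perpendicular to NG, so NG runs along (−sin 189°, cos 189°); with |NG| = 33.6, G = (-24.222, -44.635). Then |CG| = |G − C| = 50.784.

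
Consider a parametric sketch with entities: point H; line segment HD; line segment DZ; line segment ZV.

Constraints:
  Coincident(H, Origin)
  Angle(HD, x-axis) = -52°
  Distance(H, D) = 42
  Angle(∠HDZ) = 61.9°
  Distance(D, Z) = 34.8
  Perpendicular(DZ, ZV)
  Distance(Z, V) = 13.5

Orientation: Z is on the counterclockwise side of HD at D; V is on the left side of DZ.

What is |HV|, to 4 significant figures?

27.93

∠HDZ = 61.9°, so DZ runs at -52.0° + (180° − 61.9°) = 66.10° from the x-axis; with |DZ| = 34.8, Z = D + 34.8·(cos 66.10°, sin 66.10°) = (39.96, -1.280). The perpendicularity gives ZV at right angles to DZ; with |ZV| = 13.5 on the left of DZ, V = Z + 13.5·(-0.9143, 0.4051) = (27.61, 4.189). Then |HV| = |V − H| = 27.93.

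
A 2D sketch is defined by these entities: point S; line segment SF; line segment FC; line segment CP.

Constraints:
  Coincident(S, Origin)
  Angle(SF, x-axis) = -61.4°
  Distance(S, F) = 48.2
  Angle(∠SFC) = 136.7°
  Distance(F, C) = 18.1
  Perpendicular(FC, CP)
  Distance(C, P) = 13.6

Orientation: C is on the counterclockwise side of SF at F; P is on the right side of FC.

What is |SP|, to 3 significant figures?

70.7

S is at the origin; SF runs at -61.4° with length 48.2, so F = 48.2·(cos -61.4°, sin -61.4°) = (23.1, -42.3). ∠SFC = 136.7°, so FC runs at -61.4° + (180° − 136.7°) = -18.1° from the x-axis; with |FC| = 18.1, C = F + 18.1·(cos -18.1°, sin -18.1°) = (40.3, -47.9). The perpendicularity gives CP at right angles to FC; with |CP| = 13.6 on the right of FC, P = C + 13.6·(-0.311, -0.951) = (36.1, -60.9). Then |SP| = |P − S| = 70.7.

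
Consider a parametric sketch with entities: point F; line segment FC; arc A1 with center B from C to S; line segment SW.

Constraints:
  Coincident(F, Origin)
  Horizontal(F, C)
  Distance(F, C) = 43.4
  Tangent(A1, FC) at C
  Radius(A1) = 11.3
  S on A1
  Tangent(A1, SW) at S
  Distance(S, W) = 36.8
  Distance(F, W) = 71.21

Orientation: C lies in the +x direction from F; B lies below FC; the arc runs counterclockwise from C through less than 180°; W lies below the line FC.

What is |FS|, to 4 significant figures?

37.59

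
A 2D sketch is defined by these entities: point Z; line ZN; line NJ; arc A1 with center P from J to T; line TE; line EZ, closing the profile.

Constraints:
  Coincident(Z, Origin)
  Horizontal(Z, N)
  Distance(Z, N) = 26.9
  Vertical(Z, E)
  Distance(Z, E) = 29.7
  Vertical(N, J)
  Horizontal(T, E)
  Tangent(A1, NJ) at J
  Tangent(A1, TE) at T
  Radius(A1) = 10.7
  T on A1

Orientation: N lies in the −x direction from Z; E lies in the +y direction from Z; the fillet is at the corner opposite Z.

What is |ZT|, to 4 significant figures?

33.83

Z is at the origin; ZN is horizontal with |ZN| = 26.9 and N on the −x side, so N = (-26.90, 0.000). ZE is vertical with |ZE| = 29.7 and E on the +y side, so E = (0.000, 29.70). The virtual corner opposite Z is at (-26.90, 29.70). Since A1 is tangent to NJ there, PJ ⟂ NJ and A1 meets TE tangentially, so PT is at right angles to TE, with radius 10.7, so the center P sits 10.7 in from both sides at P = (-16.20, 19.00). That places the tangent points at J = (-26.90, 19.00) on NJ and T = (-16.20, 29.70) on TE. Then |ZT| = |T − Z| = 33.83.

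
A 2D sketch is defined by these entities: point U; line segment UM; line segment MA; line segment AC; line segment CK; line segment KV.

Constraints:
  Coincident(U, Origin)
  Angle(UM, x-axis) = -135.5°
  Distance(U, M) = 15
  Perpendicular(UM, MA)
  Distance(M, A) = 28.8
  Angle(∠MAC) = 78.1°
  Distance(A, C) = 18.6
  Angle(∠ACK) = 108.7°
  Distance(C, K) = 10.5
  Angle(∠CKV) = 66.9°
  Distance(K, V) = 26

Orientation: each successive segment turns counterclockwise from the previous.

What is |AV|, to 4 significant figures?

8.881

∠ACK = 108.7° gives CK at 127.7° from the x-axis; with |CK| = 10.5, K = (13.36, -7.255). ∠CKV = 66.9° gives KV at -119.2° from the x-axis; with |KV| = 26.0, V = (0.6751, -29.95). Then |AV| = |V − A| = 8.881.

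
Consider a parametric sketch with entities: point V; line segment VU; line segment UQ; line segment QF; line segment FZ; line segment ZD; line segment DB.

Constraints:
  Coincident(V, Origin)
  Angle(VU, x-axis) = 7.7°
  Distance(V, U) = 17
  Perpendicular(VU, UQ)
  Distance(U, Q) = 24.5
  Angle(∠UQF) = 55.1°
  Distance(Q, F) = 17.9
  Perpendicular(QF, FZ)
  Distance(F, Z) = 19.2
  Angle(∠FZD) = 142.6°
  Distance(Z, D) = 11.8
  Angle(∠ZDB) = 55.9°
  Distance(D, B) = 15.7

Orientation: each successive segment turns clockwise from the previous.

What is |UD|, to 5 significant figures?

9.0942

V is at the origin; VU runs at 7.7° with length 17.0, so U = (16.847, 2.2778). The perpendicularity gives UQ at right angles to VU, so UQ runs at -82.300°; with |UQ| = 24.5, Q = (20.129, -22.001). ∠UQF = 55.1° gives QF at 152.80° from the x-axis; with |QF| = 17.9, F = (4.2088, -13.819). QF ⟂ FZ, so FZ runs at 62.800°; with |FZ| = 19.2, Z = (12.985, 3.2575). ∠FZD = 142.6° gives ZD at 25.400° from the x-axis; with |ZD| = 11.8, D = (23.644, 8.3190). Then |UD| = |D − U| = 9.0942.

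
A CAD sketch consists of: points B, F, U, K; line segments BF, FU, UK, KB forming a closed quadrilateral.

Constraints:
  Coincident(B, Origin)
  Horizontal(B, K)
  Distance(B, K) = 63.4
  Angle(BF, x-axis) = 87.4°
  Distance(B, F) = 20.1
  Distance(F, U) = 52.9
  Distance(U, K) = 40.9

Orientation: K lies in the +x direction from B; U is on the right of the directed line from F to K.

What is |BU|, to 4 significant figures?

38.57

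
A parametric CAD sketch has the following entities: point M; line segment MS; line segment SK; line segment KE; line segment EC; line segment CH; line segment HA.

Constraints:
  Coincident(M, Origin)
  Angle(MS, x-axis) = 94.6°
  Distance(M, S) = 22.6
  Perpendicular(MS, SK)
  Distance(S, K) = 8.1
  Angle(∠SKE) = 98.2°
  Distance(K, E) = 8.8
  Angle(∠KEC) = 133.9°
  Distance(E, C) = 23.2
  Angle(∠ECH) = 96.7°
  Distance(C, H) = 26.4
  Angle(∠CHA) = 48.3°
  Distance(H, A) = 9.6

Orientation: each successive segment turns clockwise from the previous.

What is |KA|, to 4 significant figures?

28.42

M is at the origin; MS runs at 94.6° with length 22.6, so S = (-1.812, 22.53). MS is perpendicular to SK, so SK runs at 4.600°; with |SK| = 8.1, K = (6.261, 23.18). ∠SKE = 98.2° gives KE at -77.20° from the x-axis; with |KE| = 8.8, E = (8.211, 14.60). ∠KEC = 133.9° gives EC at -123.3° from the x-axis; with |EC| = 23.2, C = (-4.526, -4.795). ∠ECH = 96.7° gives CH at 153.4° from the x-axis; with |CH| = 26.4, H = (-28.13, 7.026). ∠CHA = 48.3° gives HA at 21.70° from the x-axis; with |HA| = 9.6, A = (-19.21, 10.58). Then |KA| = |A − K| = 28.42.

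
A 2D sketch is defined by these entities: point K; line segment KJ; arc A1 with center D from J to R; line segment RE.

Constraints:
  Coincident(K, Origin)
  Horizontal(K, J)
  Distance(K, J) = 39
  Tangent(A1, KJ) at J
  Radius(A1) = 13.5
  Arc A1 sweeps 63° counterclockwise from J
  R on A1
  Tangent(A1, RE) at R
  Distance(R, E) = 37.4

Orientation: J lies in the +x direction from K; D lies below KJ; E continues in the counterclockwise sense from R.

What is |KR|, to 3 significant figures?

28.0

K is at the origin; KJ is horizontal with |KJ| = 39.0 and J on the +x side, so J = (39.0, 0.00). The tangent condition forces DJ to be normal to KJ, so D = J + (0, -13.5) = (39.0, -13.5). On A1, J sits at bearing 90° from D; a 63° counterclockwise sweep puts R at bearing 153°, so R = D + 13.5·(cos 153°, sin 153°) = (27.0, -7.37). Then |KR| = |R − K| = 28.0.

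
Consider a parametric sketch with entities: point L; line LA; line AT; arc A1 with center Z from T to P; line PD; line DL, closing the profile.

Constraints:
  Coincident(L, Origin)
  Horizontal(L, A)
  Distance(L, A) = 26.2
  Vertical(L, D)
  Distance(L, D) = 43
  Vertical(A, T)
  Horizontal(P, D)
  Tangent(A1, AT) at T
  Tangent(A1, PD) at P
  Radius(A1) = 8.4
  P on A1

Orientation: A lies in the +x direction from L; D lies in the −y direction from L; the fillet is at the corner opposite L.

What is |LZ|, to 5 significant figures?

38.910

L is at the origin; LA is horizontal with |LA| = 26.2 and A on the +x side, so A = (26.200, 0.0000). LD is vertical with |LD| = 43.0 and D on the −y side, so D = (0.0000, -43.000). The virtual corner opposite L is at (26.200, -43.000). Tangency of A1 to AT means the radius ZT is perpendicular to AT and the tangent condition forces ZP to be normal to PD, with radius 8.4, so the center Z sits 8.4 in from both sides at Z = (17.800, -34.600). Then |LZ| = |Z − L| = 38.910.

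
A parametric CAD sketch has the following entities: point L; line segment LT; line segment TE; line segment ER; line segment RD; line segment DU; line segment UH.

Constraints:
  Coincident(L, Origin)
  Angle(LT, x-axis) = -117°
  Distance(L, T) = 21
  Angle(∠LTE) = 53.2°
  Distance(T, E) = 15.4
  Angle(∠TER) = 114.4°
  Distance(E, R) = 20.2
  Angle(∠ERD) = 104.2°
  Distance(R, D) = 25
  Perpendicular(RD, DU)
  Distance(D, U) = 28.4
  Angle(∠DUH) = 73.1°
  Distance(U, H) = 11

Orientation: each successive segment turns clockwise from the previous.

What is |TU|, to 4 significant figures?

17.94

L is at the origin; LT runs at -117.0° with length 21.0, so T = (-9.534, -18.71). ∠LTE = 53.2° gives TE at 116.2° from the x-axis; with |TE| = 15.4, E = (-16.33, -4.893). ∠TER = 114.4° gives ER at 50.60° from the x-axis; with |ER| = 20.2, R = (-3.511, 10.72). ∠ERD = 104.2° gives RD at -25.20° from the x-axis; with |RD| = 25.0, D = (19.11, 0.07138). RD is perpendicular to DU, so DU runs at -115.2°; with |DU| = 28.4, U = (7.017, -25.63). Then |TU| = |U − T| = 17.94.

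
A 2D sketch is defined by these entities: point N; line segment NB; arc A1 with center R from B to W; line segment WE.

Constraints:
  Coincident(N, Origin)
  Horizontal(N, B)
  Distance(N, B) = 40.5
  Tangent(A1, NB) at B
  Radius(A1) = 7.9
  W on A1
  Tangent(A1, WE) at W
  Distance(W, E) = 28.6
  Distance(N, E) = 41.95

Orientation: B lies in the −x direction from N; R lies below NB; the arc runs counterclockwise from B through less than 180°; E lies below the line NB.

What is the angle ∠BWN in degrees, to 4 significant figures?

51.59°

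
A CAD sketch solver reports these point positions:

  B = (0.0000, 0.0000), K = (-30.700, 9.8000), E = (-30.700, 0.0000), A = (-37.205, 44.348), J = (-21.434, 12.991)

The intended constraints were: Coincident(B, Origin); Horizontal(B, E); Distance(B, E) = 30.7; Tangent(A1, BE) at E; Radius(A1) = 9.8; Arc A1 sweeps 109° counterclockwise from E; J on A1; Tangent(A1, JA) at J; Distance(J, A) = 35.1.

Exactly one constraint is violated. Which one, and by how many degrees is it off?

Tangent(A1, JA) at J — off by 7.70°.

B = (0.00, 0.00) ✓; B.y = 0.00, E.y = 0.00 ✓; |BE| = 30.70 ✓; ∠(KE, EB) = 90.00° ✓; |KE| = 9.800 ✓; bearing(K→J) − bearing(K→E) = 109.0° ✓; |KJ| = 9.800 ✓; ∠(KJ, JA) = 82.30° ✗; |JA| = 35.10 ✓.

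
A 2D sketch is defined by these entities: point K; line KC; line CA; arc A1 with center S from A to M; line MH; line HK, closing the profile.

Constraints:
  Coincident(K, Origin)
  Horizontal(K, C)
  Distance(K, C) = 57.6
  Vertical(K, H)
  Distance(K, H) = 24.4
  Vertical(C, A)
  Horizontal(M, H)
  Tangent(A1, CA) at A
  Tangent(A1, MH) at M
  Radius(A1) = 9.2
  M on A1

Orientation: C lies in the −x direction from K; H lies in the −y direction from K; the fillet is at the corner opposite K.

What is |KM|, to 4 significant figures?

54.20

K is at the origin; K and C share the same y with |KC| = 57.6 and C on the −x side, so C = (-57.60, 0.000). KH is vertical with |KH| = 24.4 and H on the −y side, so H = (0.000, -24.40). The virtual corner opposite K is at (-57.60, -24.40). The tangent condition forces SA to be normal to CA and since A1 is tangent to MH there, SM ⟂ MH, with radius 9.2, so the center S sits 9.2 in from both sides at S = (-48.40, -15.20). That places the tangent points at A = (-57.60, -15.20) on CA and M = (-48.40, -24.40) on MH. Then |KM| = |M − K| = 54.20.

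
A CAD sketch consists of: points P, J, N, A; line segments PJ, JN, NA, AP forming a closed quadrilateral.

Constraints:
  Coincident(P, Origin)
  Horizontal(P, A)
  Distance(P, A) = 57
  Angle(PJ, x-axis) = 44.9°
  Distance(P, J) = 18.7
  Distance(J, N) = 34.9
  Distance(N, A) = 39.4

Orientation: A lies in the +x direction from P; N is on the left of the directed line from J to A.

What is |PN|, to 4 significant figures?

53.55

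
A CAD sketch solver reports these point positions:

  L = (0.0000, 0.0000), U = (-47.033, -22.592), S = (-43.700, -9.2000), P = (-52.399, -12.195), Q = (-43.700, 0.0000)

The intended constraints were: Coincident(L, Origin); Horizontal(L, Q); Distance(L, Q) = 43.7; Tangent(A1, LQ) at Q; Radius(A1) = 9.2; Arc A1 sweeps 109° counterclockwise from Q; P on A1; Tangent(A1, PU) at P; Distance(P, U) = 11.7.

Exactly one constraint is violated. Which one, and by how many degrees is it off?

Tangent(A1, PU) at P — off by 8.30°.

L = (0.00, 0.00) ✓; L.y = 0.00, Q.y = 0.00 ✓; |LQ| = 43.70 ✓; ∠(SQ, QL) = 90.00° ✓; |SQ| = 9.200 ✓; bearing(S→P) − bearing(S→Q) = 109.0° ✓; |SP| = 9.200 ✓; ∠(SP, PU) = 81.70° ✗; |PU| = 11.70 ✓.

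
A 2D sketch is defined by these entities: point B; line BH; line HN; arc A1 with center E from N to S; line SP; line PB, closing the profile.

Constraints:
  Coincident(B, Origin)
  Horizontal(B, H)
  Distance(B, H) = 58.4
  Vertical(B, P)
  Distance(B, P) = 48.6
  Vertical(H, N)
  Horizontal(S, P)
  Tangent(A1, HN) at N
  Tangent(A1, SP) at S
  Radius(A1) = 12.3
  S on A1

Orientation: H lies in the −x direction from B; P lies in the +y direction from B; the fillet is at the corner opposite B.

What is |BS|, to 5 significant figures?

66.986

B is at the origin; B and H share the same y with |BH| = 58.4 and H on the −x side, so H = (-58.400, 0.0000). BP is vertical with |BP| = 48.6 and P on the +y side, so P = (0.0000, 48.600). The virtual corner opposite B is at (-58.400, 48.600). A1 meets HN tangentially, so EN is at right angles to HN and tangency of A1 to SP means the radius ES is perpendicular to SP, with radius 12.3, so the center E sits 12.3 in from both sides at E = (-46.100, 36.300). That places the tangent points at N = (-58.400, 36.300) on HN and S = (-46.100, 48.600) on SP. Then |BS| = |S − B| = 66.986.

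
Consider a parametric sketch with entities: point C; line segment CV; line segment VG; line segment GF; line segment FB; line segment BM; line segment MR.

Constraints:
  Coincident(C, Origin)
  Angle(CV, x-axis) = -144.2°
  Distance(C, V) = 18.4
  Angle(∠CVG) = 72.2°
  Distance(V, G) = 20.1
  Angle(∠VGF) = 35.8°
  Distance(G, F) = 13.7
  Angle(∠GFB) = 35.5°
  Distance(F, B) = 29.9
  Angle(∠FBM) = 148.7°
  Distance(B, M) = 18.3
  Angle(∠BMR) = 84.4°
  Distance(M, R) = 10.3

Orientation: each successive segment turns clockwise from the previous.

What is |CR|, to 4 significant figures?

52.57

C is at the origin; CV runs at -144.2° with length 18.4, so V = (-14.92, -10.76). ∠CVG = 72.2° gives VG at 108.0° from the x-axis; with |VG| = 20.1, G = (-21.13, 8.353). ∠VGF = 35.8° gives GF at -36.20° from the x-axis; with |GF| = 13.7, F = (-10.08, 0.2617). ∠GFB = 35.5° gives FB at 179.3° from the x-axis; with |FB| = 29.9, B = (-39.98, 0.6270). ∠FBM = 148.7° gives BM at 148.0° from the x-axis; with |BM| = 18.3, M = (-55.50, 10.32). ∠BMR = 84.4° gives MR at 52.40° from the x-axis; with |MR| = 10.3, R = (-49.21, 18.49). Then |CR| = |R − C| = 52.57.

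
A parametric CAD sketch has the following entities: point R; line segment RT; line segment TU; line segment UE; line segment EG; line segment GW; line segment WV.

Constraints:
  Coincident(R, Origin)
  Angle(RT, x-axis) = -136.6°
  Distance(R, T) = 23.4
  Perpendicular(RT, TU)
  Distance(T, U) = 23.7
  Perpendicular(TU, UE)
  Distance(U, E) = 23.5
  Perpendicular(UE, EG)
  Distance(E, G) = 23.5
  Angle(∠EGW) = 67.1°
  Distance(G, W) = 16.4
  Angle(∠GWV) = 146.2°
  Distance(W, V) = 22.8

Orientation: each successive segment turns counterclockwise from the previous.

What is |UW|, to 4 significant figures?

19.06

UE ⟂ EG, so EG runs at 133.4°; with |EG| = 23.5, G = (0.2101, -0.07661). ∠EGW = 67.1° gives GW at -113.7° from the x-axis; with |GW| = 16.4, W = (-6.382, -15.09). Then |UW| = |W − U| = 19.06.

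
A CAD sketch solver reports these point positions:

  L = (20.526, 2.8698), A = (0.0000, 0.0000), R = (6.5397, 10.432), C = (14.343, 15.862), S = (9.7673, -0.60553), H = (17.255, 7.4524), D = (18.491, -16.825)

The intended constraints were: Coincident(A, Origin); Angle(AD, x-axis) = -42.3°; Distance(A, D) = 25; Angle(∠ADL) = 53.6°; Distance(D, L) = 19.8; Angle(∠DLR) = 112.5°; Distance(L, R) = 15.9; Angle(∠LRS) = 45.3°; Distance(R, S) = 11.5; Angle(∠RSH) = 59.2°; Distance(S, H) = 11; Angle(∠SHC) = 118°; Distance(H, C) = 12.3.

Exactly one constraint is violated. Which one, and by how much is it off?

Distance(H, C) = 12.3 — off by 3.40.

A = (0.00, 0.00) ✓; AD at -42.30° ✓; |AD| = 25.00 ✓; ∠ADL = 53.60° ✓; |DL| = 19.80 ✓; ∠DLR = 112.5° ✓; |LR| = 15.90 ✓; ∠LRS = 45.30° ✓; |RS| = 11.50 ✓; ∠RSH = 59.20° ✓; |SH| = 11.00 ✓; ∠SHC = 118.0° ✓; |HC| = 8.900 ✗.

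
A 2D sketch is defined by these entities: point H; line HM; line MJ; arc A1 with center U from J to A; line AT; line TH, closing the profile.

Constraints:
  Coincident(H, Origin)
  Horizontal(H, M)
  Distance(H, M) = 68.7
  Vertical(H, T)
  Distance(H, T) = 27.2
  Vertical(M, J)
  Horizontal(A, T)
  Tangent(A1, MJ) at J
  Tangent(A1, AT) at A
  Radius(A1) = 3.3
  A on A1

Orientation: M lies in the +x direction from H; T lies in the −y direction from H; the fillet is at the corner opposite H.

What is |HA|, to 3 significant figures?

70.8

H is at the origin; H and M share the same y with |HM| = 68.7 and M on the +x side, so M = (68.7, 0.00). H and T share the same x with |HT| = 27.2 and T on the −y side, so T = (0.00, -27.2). The virtual corner opposite H is at (68.7, -27.2). Tangency of A1 to MJ means the radius UJ is perpendicular to MJ and the tangent condition forces UA to be normal to AT, with radius 3.3, so the center U sits 3.3 in from both sides at U = (65.4, -23.9). That places the tangent points at J = (68.7, -23.9) on MJ and A = (65.4, -27.2) on AT. Then |HA| = |A − H| = 70.8.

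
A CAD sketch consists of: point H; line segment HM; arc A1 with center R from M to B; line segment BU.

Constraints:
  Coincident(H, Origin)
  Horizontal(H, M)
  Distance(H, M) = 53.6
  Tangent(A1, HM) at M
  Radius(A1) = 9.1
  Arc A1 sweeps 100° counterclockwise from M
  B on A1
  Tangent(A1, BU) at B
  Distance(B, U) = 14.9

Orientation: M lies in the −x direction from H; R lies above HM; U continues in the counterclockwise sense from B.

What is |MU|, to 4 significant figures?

26.14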